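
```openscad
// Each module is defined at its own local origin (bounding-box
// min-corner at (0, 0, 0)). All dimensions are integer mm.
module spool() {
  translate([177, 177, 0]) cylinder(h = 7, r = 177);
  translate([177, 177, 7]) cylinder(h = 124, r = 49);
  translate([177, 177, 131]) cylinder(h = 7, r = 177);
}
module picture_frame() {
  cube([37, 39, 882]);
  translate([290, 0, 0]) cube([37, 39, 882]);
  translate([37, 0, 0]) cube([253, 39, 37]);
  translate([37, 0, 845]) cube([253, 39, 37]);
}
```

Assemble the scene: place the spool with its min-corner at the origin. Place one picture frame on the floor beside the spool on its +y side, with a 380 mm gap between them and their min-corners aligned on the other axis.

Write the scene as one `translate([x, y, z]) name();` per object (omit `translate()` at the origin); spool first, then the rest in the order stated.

spool();
translate([0, 734, 0]) picture_frame();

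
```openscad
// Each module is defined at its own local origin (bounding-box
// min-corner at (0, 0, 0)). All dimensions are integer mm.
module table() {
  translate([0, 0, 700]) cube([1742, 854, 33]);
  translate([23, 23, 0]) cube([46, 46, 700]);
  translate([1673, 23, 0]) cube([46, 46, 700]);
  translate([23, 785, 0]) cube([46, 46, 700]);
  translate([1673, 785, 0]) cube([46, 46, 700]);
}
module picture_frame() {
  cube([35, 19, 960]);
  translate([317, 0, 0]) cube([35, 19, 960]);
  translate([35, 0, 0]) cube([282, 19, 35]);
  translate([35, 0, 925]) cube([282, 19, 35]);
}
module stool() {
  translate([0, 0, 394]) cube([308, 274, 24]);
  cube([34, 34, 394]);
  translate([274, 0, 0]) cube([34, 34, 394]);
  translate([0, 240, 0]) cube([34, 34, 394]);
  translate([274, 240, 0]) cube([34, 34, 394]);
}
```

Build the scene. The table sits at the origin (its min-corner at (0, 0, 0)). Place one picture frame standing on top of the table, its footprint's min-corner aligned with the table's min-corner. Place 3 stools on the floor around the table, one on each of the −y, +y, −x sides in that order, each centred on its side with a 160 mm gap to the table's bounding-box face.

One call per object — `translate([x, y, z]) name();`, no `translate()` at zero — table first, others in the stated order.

table();
translate([0, 0, 733]) picture_frame();
translate([717, -434, 0]) stool();
translate([717, 1014, 0]) stool();
translate([-468, 290, 0]) stool();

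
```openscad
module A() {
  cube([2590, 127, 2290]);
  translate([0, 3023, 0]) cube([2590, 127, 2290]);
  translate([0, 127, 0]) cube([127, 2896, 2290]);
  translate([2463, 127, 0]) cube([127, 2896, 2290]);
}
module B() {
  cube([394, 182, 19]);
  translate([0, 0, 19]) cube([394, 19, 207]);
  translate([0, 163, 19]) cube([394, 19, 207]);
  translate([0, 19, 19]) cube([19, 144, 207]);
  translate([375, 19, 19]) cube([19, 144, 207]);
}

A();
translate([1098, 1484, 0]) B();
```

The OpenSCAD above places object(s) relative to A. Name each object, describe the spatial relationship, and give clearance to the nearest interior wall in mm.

Clearances: x = 971, y = 1357; minimum 971 mm.

A is a house frame. B is an open box. The open box sits inside the house frame, centred. The clearance to the nearest interior wall is 971 mm.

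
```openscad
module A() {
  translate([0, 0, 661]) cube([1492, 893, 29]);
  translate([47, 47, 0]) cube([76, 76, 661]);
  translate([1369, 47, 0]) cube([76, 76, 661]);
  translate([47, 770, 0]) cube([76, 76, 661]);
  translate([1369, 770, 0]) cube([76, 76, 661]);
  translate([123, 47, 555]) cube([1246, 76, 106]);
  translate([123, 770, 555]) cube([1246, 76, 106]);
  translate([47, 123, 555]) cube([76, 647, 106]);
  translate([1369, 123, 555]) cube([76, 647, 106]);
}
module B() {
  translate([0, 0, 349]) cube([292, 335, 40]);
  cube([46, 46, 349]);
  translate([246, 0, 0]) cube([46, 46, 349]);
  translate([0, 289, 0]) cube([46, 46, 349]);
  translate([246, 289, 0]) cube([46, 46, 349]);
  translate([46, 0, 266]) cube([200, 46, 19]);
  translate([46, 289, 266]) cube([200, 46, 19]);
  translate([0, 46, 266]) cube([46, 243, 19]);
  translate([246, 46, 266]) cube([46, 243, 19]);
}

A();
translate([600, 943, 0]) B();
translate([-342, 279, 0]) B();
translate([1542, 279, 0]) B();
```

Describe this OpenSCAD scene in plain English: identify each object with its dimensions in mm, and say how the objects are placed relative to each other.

A is a rectangular dining table. The top is 1492×893×29 mm with its upper surface at z = 690 mm. It stands on four 76×76 mm square legs, each inset 47 mm from the nearest pair of top edges, running from the floor to the underside of the top. Four apron rails, 76 mm thick and 106 mm tall, run between adjacent legs with their top edges flush with the underside of the top and their outer faces flush with the legs' outer faces.

B is a four-legged stool. The seat is 292×335 mm, 40 mm thick, top at z = 389 mm. It stands on four square legs, each 46×46 mm in cross-section, from z = 0 to the seat underside, each flush with a corner of the seat. Four stretchers, 46 mm wide and 19 mm tall, connect adjacent legs with their undersides at z = 266 mm, each running between the inner faces of the legs it joins and aligned with the legs' outer faces on the other axis.

Three stools sit around the table at the +y, −x, +x sides.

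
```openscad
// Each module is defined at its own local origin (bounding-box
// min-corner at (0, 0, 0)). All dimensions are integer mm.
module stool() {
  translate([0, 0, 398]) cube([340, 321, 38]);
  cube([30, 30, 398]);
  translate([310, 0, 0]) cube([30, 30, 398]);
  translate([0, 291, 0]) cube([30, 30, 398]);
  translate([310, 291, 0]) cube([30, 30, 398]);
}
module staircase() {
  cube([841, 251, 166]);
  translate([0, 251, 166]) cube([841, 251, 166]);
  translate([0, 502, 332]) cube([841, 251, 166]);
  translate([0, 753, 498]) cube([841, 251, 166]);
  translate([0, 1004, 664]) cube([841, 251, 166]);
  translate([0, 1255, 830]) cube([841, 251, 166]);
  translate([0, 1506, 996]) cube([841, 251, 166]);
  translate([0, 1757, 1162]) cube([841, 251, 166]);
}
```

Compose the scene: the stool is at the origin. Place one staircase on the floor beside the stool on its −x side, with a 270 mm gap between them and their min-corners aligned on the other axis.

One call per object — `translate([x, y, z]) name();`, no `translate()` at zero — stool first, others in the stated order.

stool();
translate([-1111, 0, 0]) staircase();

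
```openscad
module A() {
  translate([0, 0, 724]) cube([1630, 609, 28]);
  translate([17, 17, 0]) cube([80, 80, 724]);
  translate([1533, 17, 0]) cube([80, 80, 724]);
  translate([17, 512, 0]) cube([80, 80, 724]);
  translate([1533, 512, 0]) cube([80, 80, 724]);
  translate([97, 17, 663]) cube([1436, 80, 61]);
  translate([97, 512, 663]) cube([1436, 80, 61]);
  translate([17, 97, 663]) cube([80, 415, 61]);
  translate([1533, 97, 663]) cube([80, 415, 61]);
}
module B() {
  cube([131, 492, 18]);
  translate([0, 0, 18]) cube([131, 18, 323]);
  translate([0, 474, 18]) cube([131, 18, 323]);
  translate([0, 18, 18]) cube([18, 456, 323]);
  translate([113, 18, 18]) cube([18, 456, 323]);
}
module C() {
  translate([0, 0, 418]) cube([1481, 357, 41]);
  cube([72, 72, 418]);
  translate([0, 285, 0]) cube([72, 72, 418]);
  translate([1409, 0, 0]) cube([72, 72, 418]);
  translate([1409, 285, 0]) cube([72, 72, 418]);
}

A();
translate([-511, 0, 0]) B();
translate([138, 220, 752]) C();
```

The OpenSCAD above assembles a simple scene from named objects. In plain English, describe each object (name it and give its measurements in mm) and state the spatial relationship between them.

A is a table with a 1630×609 mm rectangular top, 28 mm thick, top surface at z = 752 mm, supported by four 80×80 mm square legs, each inset 17 mm from the nearest pair of top edges, running from the floor. Four apron rails, 80 mm thick and 61 mm tall, run between adjacent legs with their top edges flush with the underside of the top and their outer faces flush with the legs' outer faces.

B is an open-topped rectangular box: outside dimensions 131×492×341 mm, with a uniform wall and base thickness of 18 mm. The base is a full 131×492 slab on the floor; four walls sit on top of the base. The front and back walls (the −y and +y sides) span the full width; the two side walls fit between them.

C is a long wooden bench with a 1481 mm (x) × 357 mm (y) seat, 41 mm thick, its top surface 459 mm above the floor. Four 72 mm square legs at the seat corners, flush with the edges, run from z = 0 to the seat underside.

The open box is on the floor beside the table on its −x side. The bench is on top of the table.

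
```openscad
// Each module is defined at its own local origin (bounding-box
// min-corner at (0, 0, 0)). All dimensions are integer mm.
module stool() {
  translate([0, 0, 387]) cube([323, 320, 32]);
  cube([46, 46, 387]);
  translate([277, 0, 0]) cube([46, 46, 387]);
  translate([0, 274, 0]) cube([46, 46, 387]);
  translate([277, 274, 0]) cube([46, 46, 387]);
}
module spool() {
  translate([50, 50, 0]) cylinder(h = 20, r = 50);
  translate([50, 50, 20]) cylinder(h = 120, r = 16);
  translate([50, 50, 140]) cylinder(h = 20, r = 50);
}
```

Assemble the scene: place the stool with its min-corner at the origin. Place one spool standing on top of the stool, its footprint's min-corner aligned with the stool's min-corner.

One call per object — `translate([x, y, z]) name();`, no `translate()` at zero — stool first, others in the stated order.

stool();
translate([0, 0, 419]) spool();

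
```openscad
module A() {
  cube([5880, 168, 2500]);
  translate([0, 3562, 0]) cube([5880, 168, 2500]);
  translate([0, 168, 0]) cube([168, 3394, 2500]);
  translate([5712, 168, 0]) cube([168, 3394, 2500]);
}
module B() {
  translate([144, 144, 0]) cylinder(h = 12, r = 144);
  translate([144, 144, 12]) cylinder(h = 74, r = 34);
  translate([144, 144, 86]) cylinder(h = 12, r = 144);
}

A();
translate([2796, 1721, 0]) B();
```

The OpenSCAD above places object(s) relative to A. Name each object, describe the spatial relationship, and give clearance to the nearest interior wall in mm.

Clearances: x = 2628, y = 1553; minimum 1553 mm.

A is a house frame. B is a spool. The spool sits inside the house frame, centred. The clearance to the nearest interior wall is 1553 mm.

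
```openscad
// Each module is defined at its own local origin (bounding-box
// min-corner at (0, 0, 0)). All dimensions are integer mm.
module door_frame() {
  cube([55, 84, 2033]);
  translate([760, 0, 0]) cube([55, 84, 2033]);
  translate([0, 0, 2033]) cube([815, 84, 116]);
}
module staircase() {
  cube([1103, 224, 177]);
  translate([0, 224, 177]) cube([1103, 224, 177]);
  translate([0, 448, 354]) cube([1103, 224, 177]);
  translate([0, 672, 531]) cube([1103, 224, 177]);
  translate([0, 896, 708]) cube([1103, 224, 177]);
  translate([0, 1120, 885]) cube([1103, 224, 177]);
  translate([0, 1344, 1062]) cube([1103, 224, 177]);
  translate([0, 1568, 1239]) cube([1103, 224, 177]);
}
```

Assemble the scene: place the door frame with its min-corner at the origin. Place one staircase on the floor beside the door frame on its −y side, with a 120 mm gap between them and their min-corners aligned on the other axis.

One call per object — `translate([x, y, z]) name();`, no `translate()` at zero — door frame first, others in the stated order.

door_frame();
translate([0, -1912, 0]) staircase();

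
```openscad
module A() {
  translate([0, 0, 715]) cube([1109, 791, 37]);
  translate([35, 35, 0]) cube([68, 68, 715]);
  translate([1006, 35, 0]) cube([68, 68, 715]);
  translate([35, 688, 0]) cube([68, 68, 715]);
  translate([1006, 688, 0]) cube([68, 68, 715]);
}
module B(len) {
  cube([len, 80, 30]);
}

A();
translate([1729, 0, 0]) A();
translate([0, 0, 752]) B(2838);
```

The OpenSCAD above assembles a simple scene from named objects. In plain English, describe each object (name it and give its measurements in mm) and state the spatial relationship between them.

A is a table with a 1109×791 mm rectangular top, 37 mm thick, top surface at z = 752 mm, supported by four 68×68 mm square legs, each inset 35 mm from the nearest pair of top edges, running from the floor.

B is a rectangular beam 2838 mm long (x), 80 mm deep (y), 30 mm thick (z).

The beam spans the tops of two tables placed 620 mm apart, resting at z = 752 mm.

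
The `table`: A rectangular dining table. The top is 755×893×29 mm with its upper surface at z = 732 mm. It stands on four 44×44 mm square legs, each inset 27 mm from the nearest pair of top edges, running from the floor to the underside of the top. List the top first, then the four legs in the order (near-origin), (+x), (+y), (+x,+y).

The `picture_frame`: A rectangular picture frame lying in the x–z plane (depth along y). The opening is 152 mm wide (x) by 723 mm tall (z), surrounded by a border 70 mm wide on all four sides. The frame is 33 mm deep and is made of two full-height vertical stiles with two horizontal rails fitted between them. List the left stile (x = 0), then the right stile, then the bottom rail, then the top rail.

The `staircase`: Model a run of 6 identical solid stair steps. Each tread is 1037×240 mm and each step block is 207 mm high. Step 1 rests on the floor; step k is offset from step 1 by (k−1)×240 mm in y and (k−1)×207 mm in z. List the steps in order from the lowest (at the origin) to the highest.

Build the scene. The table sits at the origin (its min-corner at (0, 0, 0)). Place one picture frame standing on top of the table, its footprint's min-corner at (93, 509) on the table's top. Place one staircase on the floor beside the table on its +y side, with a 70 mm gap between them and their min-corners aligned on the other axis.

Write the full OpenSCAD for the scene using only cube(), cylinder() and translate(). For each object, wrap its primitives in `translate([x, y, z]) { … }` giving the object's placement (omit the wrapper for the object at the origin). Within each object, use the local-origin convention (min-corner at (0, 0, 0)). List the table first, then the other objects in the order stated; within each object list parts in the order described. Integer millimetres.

translate([0, 0, 703]) cube([755, 893, 29]);
translate([27, 27, 0]) cube([44, 44, 703]);
translate([684, 27, 0]) cube([44, 44, 703]);
translate([27, 822, 0]) cube([44, 44, 703]);
translate([684, 822, 0]) cube([44, 44, 703]);
translate([93, 509, 732]) {
  cube([70, 33, 863]);
  translate([222, 0, 0]) cube([70, 33, 863]);
  translate([70, 0, 0]) cube([152, 33, 70]);
  translate([70, 0, 793]) cube([152, 33, 70]);
}
translate([0, 963, 0]) {
  cube([1037, 240, 207]);
  translate([0, 240, 207]) cube([1037, 240, 207]);
  translate([0, 480, 414]) cube([1037, 240, 207]);
  translate([0, 720, 621]) cube([1037, 240, 207]);
  translate([0, 960, 828]) cube([1037, 240, 207]);
  translate([0, 1200, 1035]) cube([1037, 240, 207]);
}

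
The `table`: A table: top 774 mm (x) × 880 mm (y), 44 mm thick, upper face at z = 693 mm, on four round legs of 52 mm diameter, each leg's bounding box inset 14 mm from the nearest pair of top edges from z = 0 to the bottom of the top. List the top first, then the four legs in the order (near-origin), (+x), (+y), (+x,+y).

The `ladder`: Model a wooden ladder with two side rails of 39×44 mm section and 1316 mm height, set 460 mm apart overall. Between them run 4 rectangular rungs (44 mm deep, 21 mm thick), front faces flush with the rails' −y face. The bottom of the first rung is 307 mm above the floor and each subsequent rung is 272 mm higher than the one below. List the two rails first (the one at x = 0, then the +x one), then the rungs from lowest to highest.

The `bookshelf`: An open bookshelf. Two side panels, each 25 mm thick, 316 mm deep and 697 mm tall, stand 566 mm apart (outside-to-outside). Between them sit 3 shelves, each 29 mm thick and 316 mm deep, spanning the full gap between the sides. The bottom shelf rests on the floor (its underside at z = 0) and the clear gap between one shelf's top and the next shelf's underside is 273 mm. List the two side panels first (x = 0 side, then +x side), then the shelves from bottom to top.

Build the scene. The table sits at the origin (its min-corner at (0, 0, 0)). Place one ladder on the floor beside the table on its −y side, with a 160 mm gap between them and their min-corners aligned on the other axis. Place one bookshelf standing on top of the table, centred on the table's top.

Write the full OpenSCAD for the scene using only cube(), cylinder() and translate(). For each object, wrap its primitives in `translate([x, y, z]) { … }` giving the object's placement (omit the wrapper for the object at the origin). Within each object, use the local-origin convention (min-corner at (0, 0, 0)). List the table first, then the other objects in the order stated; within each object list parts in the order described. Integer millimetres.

translate([0, 0, 649]) cube([774, 880, 44]);
translate([40, 40, 0]) cylinder(h = 649, r = 26);
translate([734, 40, 0]) cylinder(h = 649, r = 26);
translate([40, 840, 0]) cylinder(h = 649, r = 26);
translate([734, 840, 0]) cylinder(h = 649, r = 26);
translate([0, -204, 0]) {
  cube([39, 44, 1316]);
  translate([421, 0, 0]) cube([39, 44, 1316]);
  translate([39, 0, 307]) cube([382, 44, 21]);
  translate([39, 0, 579]) cube([382, 44, 21]);
  translate([39, 0, 851]) cube([382, 44, 21]);
  translate([39, 0, 1123]) cube([382, 44, 21]);
}
translate([104, 282, 693]) {
  cube([25, 316, 697]);
  translate([541, 0, 0]) cube([25, 316, 697]);
  translate([25, 0, 0]) cube([516, 316, 29]);
  translate([25, 0, 302]) cube([516, 316, 29]);
  translate([25, 0, 604]) cube([516, 316, 29]);
}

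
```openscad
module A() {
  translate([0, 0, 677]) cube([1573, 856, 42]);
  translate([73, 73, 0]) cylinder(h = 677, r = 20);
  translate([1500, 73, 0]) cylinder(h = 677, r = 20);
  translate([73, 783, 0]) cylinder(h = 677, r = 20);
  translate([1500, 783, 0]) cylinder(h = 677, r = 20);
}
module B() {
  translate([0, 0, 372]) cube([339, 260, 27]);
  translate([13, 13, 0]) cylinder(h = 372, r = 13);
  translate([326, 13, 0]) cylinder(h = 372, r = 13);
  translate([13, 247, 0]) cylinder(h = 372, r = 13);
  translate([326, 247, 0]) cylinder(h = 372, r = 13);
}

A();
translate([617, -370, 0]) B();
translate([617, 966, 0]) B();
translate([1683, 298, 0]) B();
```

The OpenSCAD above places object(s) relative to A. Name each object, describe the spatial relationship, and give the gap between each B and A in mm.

A is a table. B is a stool. Three stools sit around the table at the −y, +y, +x sides. The gap between each stool and the table is 110 mm.

Each stool's nearest face is 110 mm from the table's bounding box.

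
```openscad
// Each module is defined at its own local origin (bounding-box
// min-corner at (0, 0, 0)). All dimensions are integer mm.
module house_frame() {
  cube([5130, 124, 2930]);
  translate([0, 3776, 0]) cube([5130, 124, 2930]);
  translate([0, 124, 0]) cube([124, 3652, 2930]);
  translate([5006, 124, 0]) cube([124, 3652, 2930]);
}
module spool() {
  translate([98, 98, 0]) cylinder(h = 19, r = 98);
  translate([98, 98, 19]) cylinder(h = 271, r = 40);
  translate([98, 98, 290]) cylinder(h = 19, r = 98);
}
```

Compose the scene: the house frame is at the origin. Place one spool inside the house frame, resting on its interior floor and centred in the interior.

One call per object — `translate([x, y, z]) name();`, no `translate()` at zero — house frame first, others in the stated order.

house_frame();
translate([2467, 1852, 0]) spool();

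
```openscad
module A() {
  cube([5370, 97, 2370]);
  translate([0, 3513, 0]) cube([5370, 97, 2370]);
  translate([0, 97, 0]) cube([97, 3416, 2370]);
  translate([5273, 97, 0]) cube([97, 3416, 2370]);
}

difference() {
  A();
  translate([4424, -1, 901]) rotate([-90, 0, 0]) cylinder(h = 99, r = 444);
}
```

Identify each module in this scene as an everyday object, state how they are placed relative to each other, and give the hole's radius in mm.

A is a house frame. The house frame has a circular hole through its front wall. The hole's radius is 444 mm.

The subtracted cylinder has r = 444 mm.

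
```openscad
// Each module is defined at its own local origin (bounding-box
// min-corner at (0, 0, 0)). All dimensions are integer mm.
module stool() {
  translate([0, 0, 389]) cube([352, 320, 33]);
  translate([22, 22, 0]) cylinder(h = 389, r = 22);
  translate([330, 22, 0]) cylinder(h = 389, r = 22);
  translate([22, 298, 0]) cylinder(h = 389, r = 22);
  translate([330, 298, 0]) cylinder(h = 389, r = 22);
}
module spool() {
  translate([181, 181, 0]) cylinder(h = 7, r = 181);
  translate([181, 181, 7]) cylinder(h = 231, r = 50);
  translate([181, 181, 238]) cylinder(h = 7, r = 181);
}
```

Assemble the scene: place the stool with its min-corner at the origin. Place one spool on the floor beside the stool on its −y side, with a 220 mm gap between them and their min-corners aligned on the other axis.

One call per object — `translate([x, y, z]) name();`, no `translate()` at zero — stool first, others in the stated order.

stool();
translate([0, -582, 0]) spool();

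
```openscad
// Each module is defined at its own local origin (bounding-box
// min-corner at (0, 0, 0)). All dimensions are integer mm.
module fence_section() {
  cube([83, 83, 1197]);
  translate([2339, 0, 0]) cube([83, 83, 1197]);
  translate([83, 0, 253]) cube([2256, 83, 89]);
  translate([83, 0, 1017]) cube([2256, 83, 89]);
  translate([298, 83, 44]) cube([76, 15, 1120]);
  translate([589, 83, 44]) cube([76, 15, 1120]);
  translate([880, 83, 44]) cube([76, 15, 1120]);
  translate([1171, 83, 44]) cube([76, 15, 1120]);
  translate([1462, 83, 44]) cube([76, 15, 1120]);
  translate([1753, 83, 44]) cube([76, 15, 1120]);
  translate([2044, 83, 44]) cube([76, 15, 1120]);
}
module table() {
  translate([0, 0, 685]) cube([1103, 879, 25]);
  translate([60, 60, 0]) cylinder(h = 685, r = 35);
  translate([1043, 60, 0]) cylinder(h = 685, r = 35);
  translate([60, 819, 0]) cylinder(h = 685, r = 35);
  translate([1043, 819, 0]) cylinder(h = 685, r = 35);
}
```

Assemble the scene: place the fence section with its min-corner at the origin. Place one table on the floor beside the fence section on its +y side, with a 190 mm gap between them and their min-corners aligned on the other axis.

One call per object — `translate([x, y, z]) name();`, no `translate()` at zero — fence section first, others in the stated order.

fence_section();
translate([0, 288, 0]) table();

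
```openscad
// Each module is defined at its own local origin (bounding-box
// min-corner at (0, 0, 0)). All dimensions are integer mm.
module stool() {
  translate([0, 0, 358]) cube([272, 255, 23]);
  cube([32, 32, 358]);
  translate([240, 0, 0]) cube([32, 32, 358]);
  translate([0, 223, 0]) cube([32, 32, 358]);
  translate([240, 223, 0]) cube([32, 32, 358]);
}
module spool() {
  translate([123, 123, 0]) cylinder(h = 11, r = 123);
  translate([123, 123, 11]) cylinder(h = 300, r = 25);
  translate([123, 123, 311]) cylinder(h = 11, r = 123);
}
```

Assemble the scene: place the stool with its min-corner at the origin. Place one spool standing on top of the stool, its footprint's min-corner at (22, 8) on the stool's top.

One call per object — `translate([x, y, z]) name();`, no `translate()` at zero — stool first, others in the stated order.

stool();
translate([22, 8, 381]) spool();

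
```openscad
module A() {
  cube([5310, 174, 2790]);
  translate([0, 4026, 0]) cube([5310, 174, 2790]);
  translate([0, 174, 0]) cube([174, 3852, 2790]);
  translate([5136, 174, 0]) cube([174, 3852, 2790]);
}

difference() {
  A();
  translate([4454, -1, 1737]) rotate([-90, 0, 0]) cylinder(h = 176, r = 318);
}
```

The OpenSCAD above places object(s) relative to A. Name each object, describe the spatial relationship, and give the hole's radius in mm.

A is a house frame. The house frame has a circular hole through its front wall. The hole's radius is 318 mm.

The subtracted cylinder has r = 318 mm.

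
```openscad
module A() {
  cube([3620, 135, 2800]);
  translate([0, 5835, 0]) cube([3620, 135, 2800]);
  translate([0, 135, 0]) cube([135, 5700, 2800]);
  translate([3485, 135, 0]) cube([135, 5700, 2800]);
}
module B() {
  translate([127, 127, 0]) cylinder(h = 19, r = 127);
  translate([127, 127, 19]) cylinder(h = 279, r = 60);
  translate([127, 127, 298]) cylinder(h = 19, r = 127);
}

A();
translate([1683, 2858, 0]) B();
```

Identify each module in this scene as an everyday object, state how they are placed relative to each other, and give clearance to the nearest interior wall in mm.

A is a house frame. B is a spool. The spool sits inside the house frame, centred. The clearance to the nearest interior wall is 1548 mm.

Clearances: x = 1548, y = 2723; minimum 1548 mm.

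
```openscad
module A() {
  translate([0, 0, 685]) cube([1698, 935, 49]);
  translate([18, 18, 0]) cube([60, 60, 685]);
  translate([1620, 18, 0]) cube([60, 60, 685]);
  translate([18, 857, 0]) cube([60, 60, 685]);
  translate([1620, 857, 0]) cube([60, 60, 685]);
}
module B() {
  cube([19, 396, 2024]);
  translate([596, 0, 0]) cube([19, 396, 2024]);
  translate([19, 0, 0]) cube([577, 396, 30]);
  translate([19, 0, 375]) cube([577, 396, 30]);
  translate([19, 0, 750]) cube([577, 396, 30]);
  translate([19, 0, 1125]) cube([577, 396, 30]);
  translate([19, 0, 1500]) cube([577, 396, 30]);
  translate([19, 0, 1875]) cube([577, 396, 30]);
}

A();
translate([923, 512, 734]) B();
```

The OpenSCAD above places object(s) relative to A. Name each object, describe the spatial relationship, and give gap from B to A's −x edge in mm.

The bookshelf's min-x is at 923; the table's min-x is 0; gap = 923 mm.

A is a table. B is a bookshelf. The bookshelf is on top of the table. The gap from the bookshelf to the table's −x edge is 923 mm.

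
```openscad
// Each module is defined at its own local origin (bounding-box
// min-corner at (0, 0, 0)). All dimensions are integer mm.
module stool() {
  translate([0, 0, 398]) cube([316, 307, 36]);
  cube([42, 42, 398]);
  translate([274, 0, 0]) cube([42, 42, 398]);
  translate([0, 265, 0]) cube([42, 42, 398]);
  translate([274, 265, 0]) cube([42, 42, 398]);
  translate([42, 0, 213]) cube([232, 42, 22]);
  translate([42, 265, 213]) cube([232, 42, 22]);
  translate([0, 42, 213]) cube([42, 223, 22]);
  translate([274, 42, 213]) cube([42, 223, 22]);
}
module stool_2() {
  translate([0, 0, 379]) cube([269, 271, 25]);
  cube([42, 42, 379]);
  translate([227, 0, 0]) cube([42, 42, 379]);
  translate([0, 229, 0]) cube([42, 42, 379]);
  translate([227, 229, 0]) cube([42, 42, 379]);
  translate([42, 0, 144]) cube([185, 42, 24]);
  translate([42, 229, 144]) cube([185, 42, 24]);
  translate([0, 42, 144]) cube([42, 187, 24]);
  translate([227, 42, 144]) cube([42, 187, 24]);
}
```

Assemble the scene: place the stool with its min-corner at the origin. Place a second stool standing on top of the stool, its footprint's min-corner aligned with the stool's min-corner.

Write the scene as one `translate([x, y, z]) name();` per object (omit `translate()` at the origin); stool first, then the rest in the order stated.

stool();
translate([0, 0, 434]) stool_2();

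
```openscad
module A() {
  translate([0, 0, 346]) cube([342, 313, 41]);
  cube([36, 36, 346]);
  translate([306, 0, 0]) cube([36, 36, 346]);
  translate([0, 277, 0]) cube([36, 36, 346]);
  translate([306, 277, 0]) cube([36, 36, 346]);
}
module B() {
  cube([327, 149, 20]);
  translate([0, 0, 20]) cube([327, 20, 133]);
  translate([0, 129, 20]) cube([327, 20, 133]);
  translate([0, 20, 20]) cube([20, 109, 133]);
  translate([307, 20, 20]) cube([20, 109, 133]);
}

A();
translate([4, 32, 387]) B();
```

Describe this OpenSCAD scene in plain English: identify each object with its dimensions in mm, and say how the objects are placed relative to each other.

A is a four-legged stool. The seat is 342×313 mm, 41 mm thick, top at z = 387 mm. It stands on four square legs, each 36×36 mm in cross-section, from z = 0 to the seat underside, each flush with a corner of the seat.

B is an open storage box with external size 327×149×153 mm and wall thickness 20 mm (the base is also 20 mm thick). The base covers the whole footprint; the four walls stand on the base, with the y-facing walls full-width and the x-facing walls fitting between their inner faces.

The open box is on top of the stool.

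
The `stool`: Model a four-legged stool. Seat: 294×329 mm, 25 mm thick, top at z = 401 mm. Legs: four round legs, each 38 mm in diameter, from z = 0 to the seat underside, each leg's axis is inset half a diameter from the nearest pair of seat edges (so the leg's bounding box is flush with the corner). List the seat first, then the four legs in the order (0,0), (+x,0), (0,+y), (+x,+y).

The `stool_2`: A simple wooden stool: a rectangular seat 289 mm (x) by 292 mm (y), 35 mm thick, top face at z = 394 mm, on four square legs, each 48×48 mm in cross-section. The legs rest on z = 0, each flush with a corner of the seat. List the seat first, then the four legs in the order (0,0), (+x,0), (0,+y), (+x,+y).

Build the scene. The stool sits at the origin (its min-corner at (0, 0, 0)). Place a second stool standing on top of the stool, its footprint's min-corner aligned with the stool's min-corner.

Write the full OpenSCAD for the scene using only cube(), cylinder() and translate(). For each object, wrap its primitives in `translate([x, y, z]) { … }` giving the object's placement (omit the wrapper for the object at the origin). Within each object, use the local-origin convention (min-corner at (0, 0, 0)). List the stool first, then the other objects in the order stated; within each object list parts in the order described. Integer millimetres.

translate([0, 0, 376]) cube([294, 329, 25]);
translate([19, 19, 0]) cylinder(h = 376, r = 19);
translate([275, 19, 0]) cylinder(h = 376, r = 19);
translate([19, 310, 0]) cylinder(h = 376, r = 19);
translate([275, 310, 0]) cylinder(h = 376, r = 19);
translate([0, 0, 401]) {
  translate([0, 0, 359]) cube([289, 292, 35]);
  cube([48, 48, 359]);
  translate([241, 0, 0]) cube([48, 48, 359]);
  translate([0, 244, 0]) cube([48, 48, 359]);
  translate([241, 244, 0]) cube([48, 48, 359]);
}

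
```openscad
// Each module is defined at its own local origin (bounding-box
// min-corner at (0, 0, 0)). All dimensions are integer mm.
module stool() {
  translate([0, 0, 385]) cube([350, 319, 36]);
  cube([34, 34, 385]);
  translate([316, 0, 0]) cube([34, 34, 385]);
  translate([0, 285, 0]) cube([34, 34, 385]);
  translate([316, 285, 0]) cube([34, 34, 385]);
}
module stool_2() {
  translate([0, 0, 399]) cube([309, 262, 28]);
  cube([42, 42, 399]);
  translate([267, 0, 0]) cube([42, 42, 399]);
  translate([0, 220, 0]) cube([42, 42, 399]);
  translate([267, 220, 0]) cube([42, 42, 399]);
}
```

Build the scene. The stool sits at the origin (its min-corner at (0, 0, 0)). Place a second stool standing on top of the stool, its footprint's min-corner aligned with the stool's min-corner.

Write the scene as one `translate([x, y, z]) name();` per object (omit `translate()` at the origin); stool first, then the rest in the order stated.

stool();
translate([0, 0, 421]) stool_2();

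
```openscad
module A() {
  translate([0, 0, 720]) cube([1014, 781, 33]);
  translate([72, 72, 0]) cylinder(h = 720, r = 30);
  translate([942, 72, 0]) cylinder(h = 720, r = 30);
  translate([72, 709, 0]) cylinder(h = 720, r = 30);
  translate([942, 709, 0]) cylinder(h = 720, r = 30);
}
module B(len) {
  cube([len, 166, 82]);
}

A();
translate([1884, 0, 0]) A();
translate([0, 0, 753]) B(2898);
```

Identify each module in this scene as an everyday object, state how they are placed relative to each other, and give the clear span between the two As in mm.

Second table starts at x = 1884; first ends at x = 1014; clear span = 1884 − 1014 = 870 mm.

A is a table. B is a beam. A beam spans the tops of two tables. The clear span between the two tables is 870 mm.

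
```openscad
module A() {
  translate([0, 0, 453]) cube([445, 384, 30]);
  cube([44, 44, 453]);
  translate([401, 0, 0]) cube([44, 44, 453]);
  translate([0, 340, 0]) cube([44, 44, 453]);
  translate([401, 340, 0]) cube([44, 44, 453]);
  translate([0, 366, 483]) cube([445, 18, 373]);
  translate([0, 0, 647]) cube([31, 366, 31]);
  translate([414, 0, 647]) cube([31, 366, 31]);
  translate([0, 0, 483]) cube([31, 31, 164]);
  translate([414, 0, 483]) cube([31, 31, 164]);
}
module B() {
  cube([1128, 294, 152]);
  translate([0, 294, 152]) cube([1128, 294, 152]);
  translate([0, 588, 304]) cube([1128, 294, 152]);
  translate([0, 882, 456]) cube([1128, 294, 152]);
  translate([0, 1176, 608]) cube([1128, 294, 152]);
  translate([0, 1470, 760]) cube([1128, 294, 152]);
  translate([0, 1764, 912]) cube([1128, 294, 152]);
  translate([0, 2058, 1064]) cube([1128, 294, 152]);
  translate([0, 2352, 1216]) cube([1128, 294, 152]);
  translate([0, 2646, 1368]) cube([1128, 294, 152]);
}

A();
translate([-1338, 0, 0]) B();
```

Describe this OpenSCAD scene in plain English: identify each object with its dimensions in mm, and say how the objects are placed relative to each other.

A is a chair: 445×384 mm seat, 30 mm thick, top at z = 483 mm, on four 44 mm square corner legs flush with the seat edges. A 18 mm thick backrest slab spans the full seat width, extending 373 mm above the seat top, its back face flush with the seat's +y edge. Two armrests of 31×31 mm section run along each side from the seat's front edge to the front of the backrest, top faces 195 mm above the seat top and outer faces flush with the seat's x-edges; a 31×31 mm post under the front of each armrest stands on the seat at the front corner.

B is a run of 10 identical solid stair steps. Each tread is 1128×294 mm and each step block is 152 mm high. Step 1 rests on the floor; step k is offset from step 1 by (k−1)×294 mm in y and (k−1)×152 mm in z.

The staircase is on the floor beside the chair on its −x side.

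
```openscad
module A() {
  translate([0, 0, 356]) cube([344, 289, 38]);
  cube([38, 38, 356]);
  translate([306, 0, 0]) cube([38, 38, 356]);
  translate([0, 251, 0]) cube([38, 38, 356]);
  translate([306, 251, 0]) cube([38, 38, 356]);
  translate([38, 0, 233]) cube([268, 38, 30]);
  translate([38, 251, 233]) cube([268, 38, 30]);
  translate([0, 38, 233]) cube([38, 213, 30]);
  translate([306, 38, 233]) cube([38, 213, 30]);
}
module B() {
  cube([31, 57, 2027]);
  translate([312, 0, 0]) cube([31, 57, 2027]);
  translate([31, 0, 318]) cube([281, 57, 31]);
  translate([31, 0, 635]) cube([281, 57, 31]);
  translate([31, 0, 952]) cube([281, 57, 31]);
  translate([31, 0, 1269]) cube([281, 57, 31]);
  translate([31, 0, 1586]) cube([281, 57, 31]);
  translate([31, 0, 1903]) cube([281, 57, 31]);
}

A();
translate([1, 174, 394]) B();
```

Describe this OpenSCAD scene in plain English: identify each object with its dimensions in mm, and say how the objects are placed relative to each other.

A is a four-legged stool. The seat is a 344×289×38 mm slab whose top surface is at z = 394 mm; four square legs, each 38×38 mm in cross-section, run from the floor (z = 0) to the underside of the seat, each flush with a corner of the seat. Four stretchers, 38 mm wide and 30 mm tall, connect adjacent legs with their undersides at z = 233 mm, each running between the inner faces of the legs it joins and aligned with the legs' outer faces on the other axis.

B is a straight ladder. Two 31×57 mm vertical rails, 2027 mm tall, stand 343 mm apart (outside-to-outside) with their front faces coplanar on the −y side. 6 rungs, each 57 mm deep and 31 mm tall, span between the inner faces of the rails, front faces flush with the rails. The lowest rung's underside is at z = 318 mm and rungs are spaced 317 mm apart (underside to underside).

The ladder is on top of the stool.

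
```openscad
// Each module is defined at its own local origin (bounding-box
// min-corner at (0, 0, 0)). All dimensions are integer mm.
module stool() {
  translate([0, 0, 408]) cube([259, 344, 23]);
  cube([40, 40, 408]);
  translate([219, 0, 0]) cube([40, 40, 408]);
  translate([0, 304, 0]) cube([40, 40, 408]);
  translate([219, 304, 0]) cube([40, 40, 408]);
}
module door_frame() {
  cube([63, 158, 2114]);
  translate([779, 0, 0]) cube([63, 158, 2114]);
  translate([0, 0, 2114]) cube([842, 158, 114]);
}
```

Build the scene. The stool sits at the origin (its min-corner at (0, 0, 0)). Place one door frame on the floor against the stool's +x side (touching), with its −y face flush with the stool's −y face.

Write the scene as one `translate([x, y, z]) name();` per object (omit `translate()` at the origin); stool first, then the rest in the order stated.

stool();
translate([259, 0, 0]) door_frame();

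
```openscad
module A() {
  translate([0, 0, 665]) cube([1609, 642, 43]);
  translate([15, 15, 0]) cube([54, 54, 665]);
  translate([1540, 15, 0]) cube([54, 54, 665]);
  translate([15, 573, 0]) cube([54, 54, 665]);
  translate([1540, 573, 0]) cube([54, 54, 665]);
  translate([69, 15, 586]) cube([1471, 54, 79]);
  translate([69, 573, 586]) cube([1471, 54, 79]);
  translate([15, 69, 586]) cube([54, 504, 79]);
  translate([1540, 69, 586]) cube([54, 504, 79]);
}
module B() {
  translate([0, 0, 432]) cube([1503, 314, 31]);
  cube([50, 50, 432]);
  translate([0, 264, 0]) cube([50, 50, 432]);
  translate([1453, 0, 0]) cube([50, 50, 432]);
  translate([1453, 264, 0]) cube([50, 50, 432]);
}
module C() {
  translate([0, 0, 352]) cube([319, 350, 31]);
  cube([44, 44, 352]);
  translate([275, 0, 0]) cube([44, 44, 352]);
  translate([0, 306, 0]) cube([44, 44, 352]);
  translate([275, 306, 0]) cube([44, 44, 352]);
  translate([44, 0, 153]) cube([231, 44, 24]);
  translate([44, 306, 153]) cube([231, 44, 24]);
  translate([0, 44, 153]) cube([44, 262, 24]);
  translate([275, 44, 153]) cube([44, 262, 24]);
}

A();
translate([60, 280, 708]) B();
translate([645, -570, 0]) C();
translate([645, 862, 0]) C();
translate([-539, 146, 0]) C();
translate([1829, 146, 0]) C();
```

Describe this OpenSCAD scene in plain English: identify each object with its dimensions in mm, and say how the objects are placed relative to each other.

A is a table with a 1609×642 mm rectangular top, 43 mm thick, top surface at z = 708 mm, supported by four 54×54 mm square legs, each inset 15 mm from the nearest pair of top edges, running from the floor. Four apron rails, 54 mm thick and 79 mm tall, run between adjacent legs with their top edges flush with the underside of the top and their outer faces flush with the legs' outer faces.

B is a long wooden bench with a 1503 mm (x) × 314 mm (y) seat, 31 mm thick, its top surface 463 mm above the floor. Four 50 mm square legs at the seat corners, flush with the edges, run from z = 0 to the seat underside.

C is a simple wooden stool: a rectangular seat 319 mm (x) by 350 mm (y), 31 mm thick, top face at z = 383 mm, on four square legs, each 44×44 mm in cross-section. The legs rest on z = 0, each flush with a corner of the seat. Four stretchers, 44 mm wide and 24 mm tall, connect adjacent legs with their undersides at z = 153 mm, each running between the inner faces of the legs it joins and aligned with the legs' outer faces on the other axis.

The bench is on top of the table. Four stools sit around the table at the −y, +y, −x, +x sides.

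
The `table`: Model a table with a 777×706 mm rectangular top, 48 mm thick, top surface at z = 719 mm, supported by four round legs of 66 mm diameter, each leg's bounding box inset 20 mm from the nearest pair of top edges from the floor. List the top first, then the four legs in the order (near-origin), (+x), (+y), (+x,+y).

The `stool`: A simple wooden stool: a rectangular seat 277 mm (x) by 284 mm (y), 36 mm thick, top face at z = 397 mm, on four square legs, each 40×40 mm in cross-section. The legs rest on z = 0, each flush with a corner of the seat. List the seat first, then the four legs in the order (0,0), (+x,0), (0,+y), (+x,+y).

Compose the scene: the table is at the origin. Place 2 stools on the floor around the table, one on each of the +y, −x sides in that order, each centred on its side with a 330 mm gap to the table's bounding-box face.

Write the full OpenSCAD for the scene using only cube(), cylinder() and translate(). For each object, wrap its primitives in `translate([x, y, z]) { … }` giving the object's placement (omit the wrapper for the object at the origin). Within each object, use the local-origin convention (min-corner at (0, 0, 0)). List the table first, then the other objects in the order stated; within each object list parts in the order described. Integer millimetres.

translate([0, 0, 671]) cube([777, 706, 48]);
translate([53, 53, 0]) cylinder(h = 671, r = 33);
translate([724, 53, 0]) cylinder(h = 671, r = 33);
translate([53, 653, 0]) cylinder(h = 671, r = 33);
translate([724, 653, 0]) cylinder(h = 671, r = 33);
translate([250, 1036, 0]) {
  translate([0, 0, 361]) cube([277, 284, 36]);
  cube([40, 40, 361]);
  translate([237, 0, 0]) cube([40, 40, 361]);
  translate([0, 244, 0]) cube([40, 40, 361]);
  translate([237, 244, 0]) cube([40, 40, 361]);
}
translate([-607, 211, 0]) {
  translate([0, 0, 361]) cube([277, 284, 36]);
  cube([40, 40, 361]);
  translate([237, 0, 0]) cube([40, 40, 361]);
  translate([0, 244, 0]) cube([40, 40, 361]);
  translate([237, 244, 0]) cube([40, 40, 361]);
}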